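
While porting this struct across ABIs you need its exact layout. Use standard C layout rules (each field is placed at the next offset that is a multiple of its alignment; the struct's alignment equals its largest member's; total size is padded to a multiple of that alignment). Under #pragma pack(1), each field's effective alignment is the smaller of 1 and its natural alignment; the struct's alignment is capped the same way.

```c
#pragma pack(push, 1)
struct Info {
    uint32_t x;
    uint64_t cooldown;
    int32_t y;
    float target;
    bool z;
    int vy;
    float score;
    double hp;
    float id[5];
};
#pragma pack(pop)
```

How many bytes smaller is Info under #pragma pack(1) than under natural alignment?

natural layout:
  x at 0 (size 4, align 4) → ends 4
  pad 4 to align 8 for cooldown
  cooldown at 8 (size 8, align 8) → ends 16
  y at 16 (size 4, align 4) → ends 20
  target at 20 (size 4, align 4) → ends 24
  z at 24 (size 1, align 1) → ends 25
  pad 3 to align 4 for vy
  vy at 28 (size 4, align 4) → ends 32
  score at 32 (size 4, align 4) → ends 36
  pad 4 to align 8 for hp
  hp at 40 (size 8, align 8) → ends 48
  id at 48 (size 20, align 4) → ends 68
  tail pad 4 to reach multiple of 8
  total 72 bytes, alignment 8
packed(1) layout:
  x at 0 (size 4, align 1) → ends 4
  cooldown at 4 (size 8, align 1) → ends 12
  y at 12 (size 4, align 1) → ends 16
  target at 16 (size 4, align 1) → ends 20
  z at 20 (size 1, align 1) → ends 21
  vy at 21 (size 4, align 1) → ends 25
  score at 25 (size 4, align 1) → ends 29
  hp at 29 (size 8, align 1) → ends 37
  id at 37 (size 20, align 1) → ends 57
  total 57 bytes, alignment 1
72 − 57 = 15

15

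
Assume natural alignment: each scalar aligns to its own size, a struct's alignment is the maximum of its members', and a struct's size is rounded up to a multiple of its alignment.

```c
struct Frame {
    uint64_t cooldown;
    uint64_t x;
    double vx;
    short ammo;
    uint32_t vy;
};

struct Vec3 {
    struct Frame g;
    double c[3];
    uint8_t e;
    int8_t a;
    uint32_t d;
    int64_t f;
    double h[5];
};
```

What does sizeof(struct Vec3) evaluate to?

Frame: 0..8  cooldown  (8B, 8-aligned); 8..16  x  (8B, 8-aligned); 16..24  vx  (8B, 8-aligned); 24..26  ammo  (2B, 2-aligned); 26..28  -- padding (2B); 28..32  vy  (4B, 4-aligned); sizeof = 32, alignof = 8
0..32  g  (32B, 8-aligned)
32..56  c  (24B, 8-aligned)
56..57  e  (1B, 1-aligned)
57..58  a  (1B, 1-aligned)
58..60  -- padding (2B)
60..64  d  (4B, 4-aligned)
64..72  f  (8B, 8-aligned)
72..112  h  (40B, 8-aligned)
sizeof = 112, alignof = 8

112 bytes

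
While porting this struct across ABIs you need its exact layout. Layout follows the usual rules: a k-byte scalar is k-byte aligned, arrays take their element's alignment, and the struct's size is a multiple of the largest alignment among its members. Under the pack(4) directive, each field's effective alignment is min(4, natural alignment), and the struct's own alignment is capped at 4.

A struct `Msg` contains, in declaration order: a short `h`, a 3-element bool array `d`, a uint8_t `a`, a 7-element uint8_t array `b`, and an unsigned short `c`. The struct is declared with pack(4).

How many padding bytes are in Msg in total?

h at 0 (size 2, align 2) → ends 2
d at 2 (size 3, align 1) → ends 5
a at 5 (size 1, align 1) → ends 6
b at 6 (size 7, align 1) → ends 13
pad 1 to align 2 for c
c at 14 (size 2, align 2) → ends 16
total 16 bytes, alignment 2
data bytes 15, size 16 → padding 1

1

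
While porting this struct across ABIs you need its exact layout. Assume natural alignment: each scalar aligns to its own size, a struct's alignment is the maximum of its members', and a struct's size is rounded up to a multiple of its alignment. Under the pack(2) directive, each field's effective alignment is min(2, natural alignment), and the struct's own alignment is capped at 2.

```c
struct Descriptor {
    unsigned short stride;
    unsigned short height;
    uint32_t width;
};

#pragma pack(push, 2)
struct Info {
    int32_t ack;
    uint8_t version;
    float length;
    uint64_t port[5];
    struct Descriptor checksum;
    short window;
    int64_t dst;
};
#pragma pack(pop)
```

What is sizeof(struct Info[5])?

Descriptor: 0..2  stride  (2B, 2-aligned); 2..4  height  (2B, 2-aligned); 4..8  width  (4B, 4-aligned); sizeof = 8, alignof = 4
0..4  ack  (4B, 2-aligned)
4..5  version  (1B, 1-aligned)
5..6  -- padding (1B)
6..10  length  (4B, 2-aligned)
10..50  port  (40B, 2-aligned)
50..58  checksum  (8B, 2-aligned)
58..60  window  (2B, 2-aligned)
60..68  dst  (8B, 2-aligned)
sizeof = 68, alignof = 2
array of 5: 5 × 68 = 340

340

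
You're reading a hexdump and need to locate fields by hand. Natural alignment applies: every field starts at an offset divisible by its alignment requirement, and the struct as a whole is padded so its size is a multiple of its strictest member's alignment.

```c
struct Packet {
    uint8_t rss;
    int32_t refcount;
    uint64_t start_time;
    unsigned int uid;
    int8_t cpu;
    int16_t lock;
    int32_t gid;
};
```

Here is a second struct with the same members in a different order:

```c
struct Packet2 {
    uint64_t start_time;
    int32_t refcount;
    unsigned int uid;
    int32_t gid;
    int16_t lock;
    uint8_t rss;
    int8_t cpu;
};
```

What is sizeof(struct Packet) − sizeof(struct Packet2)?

rss at 0 (size 1, align 1) → ends 1
pad 3 to align 4 for refcount
refcount at 4 (size 4, align 4) → ends 8
start_time at 8 (size 8, align 8) → ends 16
uid at 16 (size 4, align 4) → ends 20
cpu at 20 (size 1, align 1) → ends 21
pad 1 to align 2 for lock
lock at 22 (size 2, align 2) → ends 24
gid at 24 (size 4, align 4) → ends 28
tail pad 4 to reach multiple of 8
total 32 bytes, alignment 8
— Packet2 —
start_time at 0 (size 8, align 8) → ends 8
refcount at 8 (size 4, align 4) → ends 12
uid at 12 (size 4, align 4) → ends 16
gid at 16 (size 4, align 4) → ends 20
lock at 20 (size 2, align 2) → ends 22
rss at 22 (size 1, align 1) → ends 23
cpu at 23 (size 1, align 1) → ends 24
total 24 bytes, alignment 8
32 − 24 = 8

8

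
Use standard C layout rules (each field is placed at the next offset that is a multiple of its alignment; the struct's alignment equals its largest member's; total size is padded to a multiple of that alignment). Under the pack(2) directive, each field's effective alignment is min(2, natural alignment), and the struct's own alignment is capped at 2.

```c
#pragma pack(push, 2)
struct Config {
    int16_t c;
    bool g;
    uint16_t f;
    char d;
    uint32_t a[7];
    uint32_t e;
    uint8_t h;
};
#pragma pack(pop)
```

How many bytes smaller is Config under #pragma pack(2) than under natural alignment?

2

natural layout:
  @0: c [2B, align 2] → 2
  @2: g [1B, align 1] → 3
  +1 pad (align 2)
  @4: f [2B, align 2] → 6
  @6: d [1B, align 1] → 7
  +1 pad (align 4)
  @8: a [28B, align 4] → 36
  @36: e [4B, align 4] → 40
  @40: h [1B, align 1] → 41
  +3 tail pad (align 4)
  size 44, align 4
packed(2) layout:
  @0: c [2B, align 2] → 2
  @2: g [1B, align 1] → 3
  +1 pad (align 2)
  @4: f [2B, align 2] → 6
  @6: d [1B, align 1] → 7
  +1 pad (align 2)
  @8: a [28B, align 2] → 36
  @36: e [4B, align 2] → 40
  @40: h [1B, align 1] → 41
  +1 tail pad (align 2)
  size 42, align 2
44 − 42 = 2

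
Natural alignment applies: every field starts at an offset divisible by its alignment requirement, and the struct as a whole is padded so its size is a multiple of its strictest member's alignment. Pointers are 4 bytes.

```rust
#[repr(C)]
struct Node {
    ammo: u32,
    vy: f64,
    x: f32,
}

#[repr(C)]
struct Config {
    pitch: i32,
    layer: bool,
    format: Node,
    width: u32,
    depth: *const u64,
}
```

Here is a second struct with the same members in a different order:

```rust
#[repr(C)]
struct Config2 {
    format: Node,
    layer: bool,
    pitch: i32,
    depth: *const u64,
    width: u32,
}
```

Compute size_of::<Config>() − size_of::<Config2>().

0

Node: 0..4  ammo  (4B, 4-aligned); 4..8  -- padding (4B); 8..16  vy  (8B, 8-aligned); 16..20  x  (4B, 4-aligned); 20..24  -- tail padding (4B); sizeof = 24, alignof = 8
0..4  pitch  (4B, 4-aligned)
4..5  layer  (1B, 1-aligned)
5..8  -- padding (3B)
8..32  format  (24B, 8-aligned)
32..36  width  (4B, 4-aligned)
36..40  depth  (4B, 4-aligned)
sizeof = 40, alignof = 8
— Config2 —
0..24  format  (24B, 8-aligned)
24..25  layer  (1B, 1-aligned)
25..28  -- padding (3B)
28..32  pitch  (4B, 4-aligned)
32..36  depth  (4B, 4-aligned)
36..40  width  (4B, 4-aligned)
sizeof = 40, alignof = 8
40 − 40 = 0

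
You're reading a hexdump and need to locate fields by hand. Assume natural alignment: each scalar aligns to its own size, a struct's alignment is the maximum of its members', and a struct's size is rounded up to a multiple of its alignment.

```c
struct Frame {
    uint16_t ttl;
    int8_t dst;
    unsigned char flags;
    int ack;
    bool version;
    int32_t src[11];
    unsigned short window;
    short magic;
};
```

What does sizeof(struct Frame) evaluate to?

60 bytes

@0: ttl [2B, align 2] → 2
@2: dst [1B, align 1] → 3
@3: flags [1B, align 1] → 4
@4: ack [4B, align 4] → 8
@8: version [1B, align 1] → 9
+3 pad (align 4)
@12: src [44B, align 4] → 56
@56: window [2B, align 2] → 58
@58: magic [2B, align 2] → 60
size 60, align 4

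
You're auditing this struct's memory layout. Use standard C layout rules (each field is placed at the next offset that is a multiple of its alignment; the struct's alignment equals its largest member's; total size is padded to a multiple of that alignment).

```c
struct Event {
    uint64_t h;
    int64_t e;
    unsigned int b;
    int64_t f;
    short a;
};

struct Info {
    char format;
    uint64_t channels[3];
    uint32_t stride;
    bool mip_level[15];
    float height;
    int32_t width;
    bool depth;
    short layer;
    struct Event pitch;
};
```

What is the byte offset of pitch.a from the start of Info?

96

Event: @0: h [8B, align 8] → 8; @8: e [8B, align 8] → 16; @16: b [4B, align 4] → 20; +4 pad (align 8); @24: f [8B, align 8] → 32; @32: a [2B, align 2] → 34; +6 tail pad (align 8); size 40, align 8
@0: format [1B, align 1] → 1
+7 pad (align 8)
@8: channels [24B, align 8] → 32
@32: stride [4B, align 4] → 36
@36: mip_level [15B, align 1] → 51
+1 pad (align 4)
@52: height [4B, align 4] → 56
@56: width [4B, align 4] → 60
@60: depth [1B, align 1] → 61
+1 pad (align 2)
@62: layer [2B, align 2] → 64
@64: pitch [40B, align 8] → 104
within Event: a at 32
64 + 32 = 96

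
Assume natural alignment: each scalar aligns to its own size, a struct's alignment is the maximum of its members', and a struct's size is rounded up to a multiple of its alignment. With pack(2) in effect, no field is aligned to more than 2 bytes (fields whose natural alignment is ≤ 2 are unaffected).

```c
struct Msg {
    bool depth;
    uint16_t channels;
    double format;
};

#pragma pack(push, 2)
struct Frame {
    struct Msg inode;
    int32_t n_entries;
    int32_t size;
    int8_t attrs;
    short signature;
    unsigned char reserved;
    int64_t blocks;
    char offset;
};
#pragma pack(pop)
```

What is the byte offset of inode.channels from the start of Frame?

Msg: depth at 0 (size 1, align 1) → ends 1; pad 1 to align 2 for channels; channels at 2 (size 2, align 2) → ends 4; pad 4 to align 8 for format; format at 8 (size 8, align 8) → ends 16; total 16 bytes, alignment 8
inode at 0 (size 16, align 2) → ends 16
within Msg: channels at 2
0 + 2 = 2

2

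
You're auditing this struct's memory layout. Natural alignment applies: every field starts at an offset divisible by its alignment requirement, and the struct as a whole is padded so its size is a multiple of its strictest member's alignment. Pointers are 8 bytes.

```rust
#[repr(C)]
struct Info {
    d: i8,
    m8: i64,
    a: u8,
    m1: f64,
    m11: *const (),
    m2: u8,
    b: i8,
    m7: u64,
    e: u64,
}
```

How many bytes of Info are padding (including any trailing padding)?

20

d at 0 (size 1, align 1) → ends 1
pad 7 to align 8 for m8
m8 at 8 (size 8, align 8) → ends 16
a at 16 (size 1, align 1) → ends 17
pad 7 to align 8 for m1
m1 at 24 (size 8, align 8) → ends 32
m11 at 32 (size 8, align 8) → ends 40
m2 at 40 (size 1, align 1) → ends 41
b at 41 (size 1, align 1) → ends 42
pad 6 to align 8 for m7
m7 at 48 (size 8, align 8) → ends 56
e at 56 (size 8, align 8) → ends 64
total 64 bytes, alignment 8
data bytes 44, size 64 → padding 20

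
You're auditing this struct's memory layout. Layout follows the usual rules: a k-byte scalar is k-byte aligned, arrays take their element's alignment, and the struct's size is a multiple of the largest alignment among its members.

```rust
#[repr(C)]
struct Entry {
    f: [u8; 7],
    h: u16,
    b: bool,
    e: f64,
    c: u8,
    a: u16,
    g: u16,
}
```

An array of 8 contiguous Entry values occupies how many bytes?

256

0..7  f  (7B, 1-aligned)
7..8  -- padding (1B)
8..10  h  (2B, 2-aligned)
10..11  b  (1B, 1-aligned)
11..16  -- padding (5B)
16..24  e  (8B, 8-aligned)
24..25  c  (1B, 1-aligned)
25..26  -- padding (1B)
26..28  a  (2B, 2-aligned)
28..30  g  (2B, 2-aligned)
30..32  -- tail padding (2B)
sizeof = 32, alignof = 8
array of 8: 8 × 32 = 256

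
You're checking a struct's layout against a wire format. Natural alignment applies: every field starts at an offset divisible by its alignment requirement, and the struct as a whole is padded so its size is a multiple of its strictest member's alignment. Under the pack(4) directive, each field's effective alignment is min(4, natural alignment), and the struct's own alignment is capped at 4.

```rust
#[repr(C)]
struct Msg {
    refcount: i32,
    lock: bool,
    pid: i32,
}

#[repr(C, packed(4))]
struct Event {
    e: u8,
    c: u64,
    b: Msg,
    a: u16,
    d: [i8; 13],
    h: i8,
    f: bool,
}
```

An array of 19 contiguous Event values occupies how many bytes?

Msg: @0: refcount [4B, align 4] → 4; @4: lock [1B, align 1] → 5; +3 pad (align 4); @8: pid [4B, align 4] → 12; size 12, align 4
@0: e [1B, align 1] → 1
+3 pad (align 4)
@4: c [8B, align 4] → 12
@12: b [12B, align 4] → 24
@24: a [2B, align 2] → 26
@26: d [13B, align 1] → 39
@39: h [1B, align 1] → 40
@40: f [1B, align 1] → 41
+3 tail pad (align 4)
size 44, align 4
array of 19: 19 × 44 = 836

836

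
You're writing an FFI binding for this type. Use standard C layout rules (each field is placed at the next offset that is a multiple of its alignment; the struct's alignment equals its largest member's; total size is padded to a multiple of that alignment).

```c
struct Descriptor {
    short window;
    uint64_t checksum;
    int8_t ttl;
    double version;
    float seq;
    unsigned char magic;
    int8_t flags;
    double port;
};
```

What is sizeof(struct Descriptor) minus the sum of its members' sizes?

15

window at 0 (size 2, align 2) → ends 2
pad 6 to align 8 for checksum
checksum at 8 (size 8, align 8) → ends 16
ttl at 16 (size 1, align 1) → ends 17
pad 7 to align 8 for version
version at 24 (size 8, align 8) → ends 32
seq at 32 (size 4, align 4) → ends 36
magic at 36 (size 1, align 1) → ends 37
flags at 37 (size 1, align 1) → ends 38
pad 2 to align 8 for port
port at 40 (size 8, align 8) → ends 48
total 48 bytes, alignment 8
data bytes 33, size 48 → padding 15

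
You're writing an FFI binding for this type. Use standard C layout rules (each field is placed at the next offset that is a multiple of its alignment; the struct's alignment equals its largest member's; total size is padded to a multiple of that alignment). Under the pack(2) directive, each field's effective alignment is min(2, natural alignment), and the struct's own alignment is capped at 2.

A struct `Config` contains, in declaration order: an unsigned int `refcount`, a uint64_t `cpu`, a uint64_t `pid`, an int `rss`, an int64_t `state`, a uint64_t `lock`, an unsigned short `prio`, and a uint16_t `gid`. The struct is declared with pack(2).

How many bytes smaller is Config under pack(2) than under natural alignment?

natural layout:
  0..4  refcount  (4B, 4-aligned)
  4..8  -- padding (4B)
  8..16  cpu  (8B, 8-aligned)
  16..24  pid  (8B, 8-aligned)
  24..28  rss  (4B, 4-aligned)
  28..32  -- padding (4B)
  32..40  state  (8B, 8-aligned)
  40..48  lock  (8B, 8-aligned)
  48..50  prio  (2B, 2-aligned)
  50..52  gid  (2B, 2-aligned)
  52..56  -- tail padding (4B)
  sizeof = 56, alignof = 8
packed(2) layout:
  0..4  refcount  (4B, 2-aligned)
  4..12  cpu  (8B, 2-aligned)
  12..20  pid  (8B, 2-aligned)
  20..24  rss  (4B, 2-aligned)
  24..32  state  (8B, 2-aligned)
  32..40  lock  (8B, 2-aligned)
  40..42  prio  (2B, 2-aligned)
  42..44  gid  (2B, 2-aligned)
  sizeof = 44, alignof = 2
56 − 44 = 12

12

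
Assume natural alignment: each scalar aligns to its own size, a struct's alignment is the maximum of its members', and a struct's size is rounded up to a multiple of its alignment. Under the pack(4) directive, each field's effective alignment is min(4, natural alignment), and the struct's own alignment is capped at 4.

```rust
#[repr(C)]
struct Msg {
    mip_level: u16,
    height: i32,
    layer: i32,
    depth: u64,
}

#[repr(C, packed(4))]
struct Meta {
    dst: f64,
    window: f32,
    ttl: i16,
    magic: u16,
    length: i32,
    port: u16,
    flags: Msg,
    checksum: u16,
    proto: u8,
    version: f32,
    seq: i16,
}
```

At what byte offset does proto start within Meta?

Msg: 0..2  mip_level  (2B, 2-aligned); 2..4  -- padding (2B); 4..8  height  (4B, 4-aligned); 8..12  layer  (4B, 4-aligned); 12..16  -- padding (4B); 16..24  depth  (8B, 8-aligned); sizeof = 24, alignof = 8
0..8  dst  (8B, 4-aligned)
8..12  window  (4B, 4-aligned)
12..14  ttl  (2B, 2-aligned)
14..16  magic  (2B, 2-aligned)
16..20  length  (4B, 4-aligned)
20..22  port  (2B, 2-aligned)
22..24  -- padding (2B)
24..48  flags  (24B, 4-aligned)
48..50  checksum  (2B, 2-aligned)
50..51  proto  (1B, 1-aligned)

50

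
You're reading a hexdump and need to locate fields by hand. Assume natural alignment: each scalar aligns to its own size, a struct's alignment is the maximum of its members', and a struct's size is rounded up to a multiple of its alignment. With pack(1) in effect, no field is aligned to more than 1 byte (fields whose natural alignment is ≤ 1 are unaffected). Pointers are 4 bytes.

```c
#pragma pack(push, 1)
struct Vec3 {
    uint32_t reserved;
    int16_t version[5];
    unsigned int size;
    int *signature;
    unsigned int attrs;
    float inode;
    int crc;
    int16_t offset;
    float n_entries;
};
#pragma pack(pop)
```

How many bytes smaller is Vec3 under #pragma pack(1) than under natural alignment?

natural layout:
  0..4  reserved  (4B, 4-aligned)
  4..14  version  (10B, 2-aligned)
  14..16  -- padding (2B)
  16..20  size  (4B, 4-aligned)
  20..24  signature  (4B, 4-aligned)
  24..28  attrs  (4B, 4-aligned)
  28..32  inode  (4B, 4-aligned)
  32..36  crc  (4B, 4-aligned)
  36..38  offset  (2B, 2-aligned)
  38..40  -- padding (2B)
  40..44  n_entries  (4B, 4-aligned)
  sizeof = 44, alignof = 4
packed(1) layout:
  0..4  reserved  (4B, 1-aligned)
  4..14  version  (10B, 1-aligned)
  14..18  size  (4B, 1-aligned)
  18..22  signature  (4B, 1-aligned)
  22..26  attrs  (4B, 1-aligned)
  26..30  inode  (4B, 1-aligned)
  30..34  crc  (4B, 1-aligned)
  34..36  offset  (2B, 1-aligned)
  36..40  n_entries  (4B, 1-aligned)
  sizeof = 40, alignof = 1
44 − 40 = 4

4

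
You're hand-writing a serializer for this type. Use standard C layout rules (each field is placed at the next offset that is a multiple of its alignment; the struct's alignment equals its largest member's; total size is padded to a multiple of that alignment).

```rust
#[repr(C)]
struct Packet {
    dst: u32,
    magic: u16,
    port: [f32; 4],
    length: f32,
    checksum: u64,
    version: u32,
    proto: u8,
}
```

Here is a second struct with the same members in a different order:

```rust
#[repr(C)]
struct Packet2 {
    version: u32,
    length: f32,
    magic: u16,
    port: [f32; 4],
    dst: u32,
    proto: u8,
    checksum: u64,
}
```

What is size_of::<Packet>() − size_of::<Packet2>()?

0..4  dst  (4B, 4-aligned)
4..6  magic  (2B, 2-aligned)
6..8  -- padding (2B)
8..24  port  (16B, 4-aligned)
24..28  length  (4B, 4-aligned)
28..32  -- padding (4B)
32..40  checksum  (8B, 8-aligned)
40..44  version  (4B, 4-aligned)
44..45  proto  (1B, 1-aligned)
45..48  -- tail padding (3B)
sizeof = 48, alignof = 8
— Packet2 —
0..4  version  (4B, 4-aligned)
4..8  length  (4B, 4-aligned)
8..10  magic  (2B, 2-aligned)
10..12  -- padding (2B)
12..28  port  (16B, 4-aligned)
28..32  dst  (4B, 4-aligned)
32..33  proto  (1B, 1-aligned)
33..40  -- padding (7B)
40..48  checksum  (8B, 8-aligned)
sizeof = 48, alignof = 8
48 − 48 = 0

0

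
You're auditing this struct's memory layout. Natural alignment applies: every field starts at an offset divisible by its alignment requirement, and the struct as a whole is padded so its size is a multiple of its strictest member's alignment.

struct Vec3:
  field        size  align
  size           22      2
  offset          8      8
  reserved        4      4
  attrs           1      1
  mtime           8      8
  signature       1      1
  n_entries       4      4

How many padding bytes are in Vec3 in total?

8

@0: size [22B, align 2] → 22
+2 pad (align 8)
@24: offset [8B, align 8] → 32
@32: reserved [4B, align 4] → 36
@36: attrs [1B, align 1] → 37
+3 pad (align 8)
@40: mtime [8B, align 8] → 48
@48: signature [1B, align 1] → 49
+3 pad (align 4)
@52: n_entries [4B, align 4] → 56
size 56, align 8
data bytes 48, size 56 → padding 8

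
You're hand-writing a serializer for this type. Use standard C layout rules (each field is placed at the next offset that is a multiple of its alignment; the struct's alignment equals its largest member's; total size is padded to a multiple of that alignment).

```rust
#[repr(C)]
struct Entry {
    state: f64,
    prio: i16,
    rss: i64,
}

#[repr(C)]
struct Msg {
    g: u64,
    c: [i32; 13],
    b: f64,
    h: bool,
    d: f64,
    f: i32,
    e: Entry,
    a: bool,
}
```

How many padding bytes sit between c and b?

Entry: state at 0 (size 8, align 8) → ends 8; prio at 8 (size 2, align 2) → ends 10; pad 6 to align 8 for rss; rss at 16 (size 8, align 8) → ends 24; total 24 bytes, alignment 8
g at 0 (size 8, align 8) → ends 8
c at 8 (size 52, align 4) → ends 60
pad 4 to align 8 for b
b at 64 (size 8, align 8) → ends 72

4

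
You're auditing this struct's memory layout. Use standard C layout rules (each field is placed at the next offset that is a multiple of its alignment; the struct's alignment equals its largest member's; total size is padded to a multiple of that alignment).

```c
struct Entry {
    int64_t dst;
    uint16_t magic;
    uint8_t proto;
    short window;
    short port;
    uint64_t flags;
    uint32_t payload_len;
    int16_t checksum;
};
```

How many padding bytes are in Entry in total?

@0: dst [8B, align 8] → 8
@8: magic [2B, align 2] → 10
@10: proto [1B, align 1] → 11
+1 pad (align 2)
@12: window [2B, align 2] → 14
@14: port [2B, align 2] → 16
@16: flags [8B, align 8] → 24
@24: payload_len [4B, align 4] → 28
@28: checksum [2B, align 2] → 30
+2 tail pad (align 8)
size 32, align 8
data bytes 29, size 32 → padding 3

3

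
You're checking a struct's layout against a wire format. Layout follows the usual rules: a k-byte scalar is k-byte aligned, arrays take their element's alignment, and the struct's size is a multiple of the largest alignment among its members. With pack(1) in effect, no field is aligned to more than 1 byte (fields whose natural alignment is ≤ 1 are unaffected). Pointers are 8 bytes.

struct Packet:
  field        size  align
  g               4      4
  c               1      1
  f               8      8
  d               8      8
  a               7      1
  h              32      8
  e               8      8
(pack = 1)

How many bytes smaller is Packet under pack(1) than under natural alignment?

4

natural layout:
  0..4  g  (4B, 4-aligned)
  4..5  c  (1B, 1-aligned)
  5..8  -- padding (3B)
  8..16  f  (8B, 8-aligned)
  16..24  d  (8B, 8-aligned)
  24..31  a  (7B, 1-aligned)
  31..32  -- padding (1B)
  32..64  h  (32B, 8-aligned)
  64..72  e  (8B, 8-aligned)
  sizeof = 72, alignof = 8
packed(1) layout:
  0..4  g  (4B, 1-aligned)
  4..5  c  (1B, 1-aligned)
  5..13  f  (8B, 1-aligned)
  13..21  d  (8B, 1-aligned)
  21..28  a  (7B, 1-aligned)
  28..60  h  (32B, 1-aligned)
  60..68  e  (8B, 1-aligned)
  sizeof = 68, alignof = 1
72 − 68 = 4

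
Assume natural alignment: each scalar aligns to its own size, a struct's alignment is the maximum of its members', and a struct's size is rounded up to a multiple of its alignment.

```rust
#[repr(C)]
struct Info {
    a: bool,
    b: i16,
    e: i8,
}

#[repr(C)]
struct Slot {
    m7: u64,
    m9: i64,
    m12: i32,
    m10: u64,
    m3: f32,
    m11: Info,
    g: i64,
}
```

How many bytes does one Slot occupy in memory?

Info: a at 0 (size 1, align 1) → ends 1; pad 1 to align 2 for b; b at 2 (size 2, align 2) → ends 4; e at 4 (size 1, align 1) → ends 5; tail pad 1 to reach multiple of 2; total 6 bytes, alignment 2
m7 at 0 (size 8, align 8) → ends 8
m9 at 8 (size 8, align 8) → ends 16
m12 at 16 (size 4, align 4) → ends 20
pad 4 to align 8 for m10
m10 at 24 (size 8, align 8) → ends 32
m3 at 32 (size 4, align 4) → ends 36
m11 at 36 (size 6, align 2) → ends 42
pad 6 to align 8 for g
g at 48 (size 8, align 8) → ends 56
total 56 bytes, alignment 8

56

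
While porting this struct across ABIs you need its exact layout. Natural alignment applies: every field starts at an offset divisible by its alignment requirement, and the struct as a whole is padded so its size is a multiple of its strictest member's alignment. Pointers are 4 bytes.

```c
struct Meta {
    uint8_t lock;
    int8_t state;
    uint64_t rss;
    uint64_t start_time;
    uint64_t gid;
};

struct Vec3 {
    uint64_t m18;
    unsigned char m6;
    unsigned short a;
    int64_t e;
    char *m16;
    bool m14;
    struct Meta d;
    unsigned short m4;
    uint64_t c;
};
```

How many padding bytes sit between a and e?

Meta: 0..1  lock  (1B, 1-aligned); 1..2  state  (1B, 1-aligned); 2..8  -- padding (6B); 8..16  rss  (8B, 8-aligned); 16..24  start_time  (8B, 8-aligned); 24..32  gid  (8B, 8-aligned); sizeof = 32, alignof = 8
0..8  m18  (8B, 8-aligned)
8..9  m6  (1B, 1-aligned)
9..10  -- padding (1B)
10..12  a  (2B, 2-aligned)
12..16  -- padding (4B)
16..24  e  (8B, 8-aligned)

4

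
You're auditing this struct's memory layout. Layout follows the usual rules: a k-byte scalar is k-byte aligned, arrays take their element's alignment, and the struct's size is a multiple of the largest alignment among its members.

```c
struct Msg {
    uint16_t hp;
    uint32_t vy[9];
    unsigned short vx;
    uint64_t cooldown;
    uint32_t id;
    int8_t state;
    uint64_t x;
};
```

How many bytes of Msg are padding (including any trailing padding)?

11

@0: hp [2B, align 2] → 2
+2 pad (align 4)
@4: vy [36B, align 4] → 40
@40: vx [2B, align 2] → 42
+6 pad (align 8)
@48: cooldown [8B, align 8] → 56
@56: id [4B, align 4] → 60
@60: state [1B, align 1] → 61
+3 pad (align 8)
@64: x [8B, align 8] → 72
size 72, align 8
data bytes 61, size 72 → padding 11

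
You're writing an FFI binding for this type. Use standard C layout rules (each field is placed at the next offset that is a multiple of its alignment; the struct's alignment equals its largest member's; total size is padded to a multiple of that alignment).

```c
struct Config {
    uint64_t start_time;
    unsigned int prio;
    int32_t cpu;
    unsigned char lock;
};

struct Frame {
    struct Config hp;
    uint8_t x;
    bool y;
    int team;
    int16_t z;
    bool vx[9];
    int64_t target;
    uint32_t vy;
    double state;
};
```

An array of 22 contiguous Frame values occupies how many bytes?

Config: @0: start_time [8B, align 8] → 8; @8: prio [4B, align 4] → 12; @12: cpu [4B, align 4] → 16; @16: lock [1B, align 1] → 17; +7 tail pad (align 8); size 24, align 8
@0: hp [24B, align 8] → 24
@24: x [1B, align 1] → 25
@25: y [1B, align 1] → 26
+2 pad (align 4)
@28: team [4B, align 4] → 32
@32: z [2B, align 2] → 34
@34: vx [9B, align 1] → 43
+5 pad (align 8)
@48: target [8B, align 8] → 56
@56: vy [4B, align 4] → 60
+4 pad (align 8)
@64: state [8B, align 8] → 72
size 72, align 8
array of 22: 22 × 72 = 1584

1584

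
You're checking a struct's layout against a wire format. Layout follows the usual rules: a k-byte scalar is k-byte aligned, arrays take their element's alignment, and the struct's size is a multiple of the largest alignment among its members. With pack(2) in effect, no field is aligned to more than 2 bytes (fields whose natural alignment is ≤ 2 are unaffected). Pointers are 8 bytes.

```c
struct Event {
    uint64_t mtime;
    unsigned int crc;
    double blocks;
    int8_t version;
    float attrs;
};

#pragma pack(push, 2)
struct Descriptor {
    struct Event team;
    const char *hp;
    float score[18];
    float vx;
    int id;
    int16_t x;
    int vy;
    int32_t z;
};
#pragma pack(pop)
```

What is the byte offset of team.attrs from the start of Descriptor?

28

Event: mtime at 0 (size 8, align 8) → ends 8; crc at 8 (size 4, align 4) → ends 12; pad 4 to align 8 for blocks; blocks at 16 (size 8, align 8) → ends 24; version at 24 (size 1, align 1) → ends 25; pad 3 to align 4 for attrs; attrs at 28 (size 4, align 4) → ends 32; total 32 bytes, alignment 8
team at 0 (size 32, align 2) → ends 32
within Event: attrs at 28
0 + 28 = 28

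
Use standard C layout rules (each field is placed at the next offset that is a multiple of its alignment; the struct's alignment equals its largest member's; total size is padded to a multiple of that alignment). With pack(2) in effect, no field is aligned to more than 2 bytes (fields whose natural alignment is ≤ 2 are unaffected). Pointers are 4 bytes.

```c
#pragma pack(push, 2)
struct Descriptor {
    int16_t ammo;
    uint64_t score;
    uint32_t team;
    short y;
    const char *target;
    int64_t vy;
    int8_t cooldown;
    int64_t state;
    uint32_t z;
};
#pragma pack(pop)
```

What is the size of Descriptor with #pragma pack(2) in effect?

0..2  ammo  (2B, 2-aligned)
2..10  score  (8B, 2-aligned)
10..14  team  (4B, 2-aligned)
14..16  y  (2B, 2-aligned)
16..20  target  (4B, 2-aligned)
20..28  vy  (8B, 2-aligned)
28..29  cooldown  (1B, 1-aligned)
29..30  -- padding (1B)
30..38  state  (8B, 2-aligned)
38..42  z  (4B, 2-aligned)
sizeof = 42, alignof = 2

42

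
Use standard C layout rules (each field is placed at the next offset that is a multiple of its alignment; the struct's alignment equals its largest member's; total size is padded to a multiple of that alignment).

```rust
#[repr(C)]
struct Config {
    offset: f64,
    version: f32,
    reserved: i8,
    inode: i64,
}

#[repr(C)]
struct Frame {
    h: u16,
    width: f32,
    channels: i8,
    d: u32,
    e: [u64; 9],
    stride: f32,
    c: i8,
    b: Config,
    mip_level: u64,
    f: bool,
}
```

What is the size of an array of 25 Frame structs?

Config: offset at 0 (size 8, align 8) → ends 8; version at 8 (size 4, align 4) → ends 12; reserved at 12 (size 1, align 1) → ends 13; pad 3 to align 8 for inode; inode at 16 (size 8, align 8) → ends 24; total 24 bytes, alignment 8
h at 0 (size 2, align 2) → ends 2
pad 2 to align 4 for width
width at 4 (size 4, align 4) → ends 8
channels at 8 (size 1, align 1) → ends 9
pad 3 to align 4 for d
d at 12 (size 4, align 4) → ends 16
e at 16 (size 72, align 8) → ends 88
stride at 88 (size 4, align 4) → ends 92
c at 92 (size 1, align 1) → ends 93
pad 3 to align 8 for b
b at 96 (size 24, align 8) → ends 120
mip_level at 120 (size 8, align 8) → ends 128
f at 128 (size 1, align 1) → ends 129
tail pad 7 to reach multiple of 8
total 136 bytes, alignment 8
array of 25: 25 × 136 = 3400

3400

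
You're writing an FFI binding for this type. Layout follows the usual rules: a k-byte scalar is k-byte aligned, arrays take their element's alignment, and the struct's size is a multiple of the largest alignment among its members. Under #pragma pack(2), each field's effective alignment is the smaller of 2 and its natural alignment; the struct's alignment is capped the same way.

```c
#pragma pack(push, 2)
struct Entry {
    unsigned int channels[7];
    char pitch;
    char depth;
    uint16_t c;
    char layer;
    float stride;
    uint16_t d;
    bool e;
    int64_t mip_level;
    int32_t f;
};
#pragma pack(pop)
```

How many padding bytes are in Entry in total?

channels at 0 (size 28, align 2) → ends 28
pitch at 28 (size 1, align 1) → ends 29
depth at 29 (size 1, align 1) → ends 30
c at 30 (size 2, align 2) → ends 32
layer at 32 (size 1, align 1) → ends 33
pad 1 to align 2 for stride
stride at 34 (size 4, align 2) → ends 38
d at 38 (size 2, align 2) → ends 40
e at 40 (size 1, align 1) → ends 41
pad 1 to align 2 for mip_level
mip_level at 42 (size 8, align 2) → ends 50
f at 50 (size 4, align 2) → ends 54
total 54 bytes, alignment 2
data bytes 52, size 54 → padding 2

2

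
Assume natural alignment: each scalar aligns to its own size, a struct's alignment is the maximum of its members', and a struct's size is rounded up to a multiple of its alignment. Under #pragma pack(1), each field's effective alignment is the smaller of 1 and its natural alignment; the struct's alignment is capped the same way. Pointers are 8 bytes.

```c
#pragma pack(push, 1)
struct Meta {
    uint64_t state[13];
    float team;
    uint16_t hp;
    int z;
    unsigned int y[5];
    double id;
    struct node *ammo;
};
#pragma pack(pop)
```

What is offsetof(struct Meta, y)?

0..104  state  (104B, 1-aligned)
104..108  team  (4B, 1-aligned)
108..110  hp  (2B, 1-aligned)
110..114  z  (4B, 1-aligned)
114..134  y  (20B, 1-aligned)

114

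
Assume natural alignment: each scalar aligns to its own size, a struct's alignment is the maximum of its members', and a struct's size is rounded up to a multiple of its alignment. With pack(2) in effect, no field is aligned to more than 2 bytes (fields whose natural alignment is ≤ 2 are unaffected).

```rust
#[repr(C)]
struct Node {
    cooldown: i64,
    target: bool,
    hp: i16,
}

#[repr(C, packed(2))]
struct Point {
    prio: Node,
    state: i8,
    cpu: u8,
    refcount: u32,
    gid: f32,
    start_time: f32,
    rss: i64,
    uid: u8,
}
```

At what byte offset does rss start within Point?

Node: cooldown at 0 (size 8, align 8) → ends 8; target at 8 (size 1, align 1) → ends 9; pad 1 to align 2 for hp; hp at 10 (size 2, align 2) → ends 12; tail pad 4 to reach multiple of 8; total 16 bytes, alignment 8
prio at 0 (size 16, align 2) → ends 16
state at 16 (size 1, align 1) → ends 17
cpu at 17 (size 1, align 1) → ends 18
refcount at 18 (size 4, align 2) → ends 22
gid at 22 (size 4, align 2) → ends 26
start_time at 26 (size 4, align 2) → ends 30
rss at 30 (size 8, align 2) → ends 38

30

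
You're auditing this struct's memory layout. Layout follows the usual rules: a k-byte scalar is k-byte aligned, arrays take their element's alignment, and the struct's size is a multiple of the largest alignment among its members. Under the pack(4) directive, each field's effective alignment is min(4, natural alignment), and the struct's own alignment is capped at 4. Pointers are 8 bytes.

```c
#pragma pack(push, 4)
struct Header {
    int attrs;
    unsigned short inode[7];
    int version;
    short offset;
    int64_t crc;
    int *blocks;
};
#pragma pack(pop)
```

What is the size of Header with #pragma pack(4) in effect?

attrs at 0 (size 4, align 4) → ends 4
inode at 4 (size 14, align 2) → ends 18
pad 2 to align 4 for version
version at 20 (size 4, align 4) → ends 24
offset at 24 (size 2, align 2) → ends 26
pad 2 to align 4 for crc
crc at 28 (size 8, align 4) → ends 36
blocks at 36 (size 8, align 4) → ends 44
total 44 bytes, alignment 4

44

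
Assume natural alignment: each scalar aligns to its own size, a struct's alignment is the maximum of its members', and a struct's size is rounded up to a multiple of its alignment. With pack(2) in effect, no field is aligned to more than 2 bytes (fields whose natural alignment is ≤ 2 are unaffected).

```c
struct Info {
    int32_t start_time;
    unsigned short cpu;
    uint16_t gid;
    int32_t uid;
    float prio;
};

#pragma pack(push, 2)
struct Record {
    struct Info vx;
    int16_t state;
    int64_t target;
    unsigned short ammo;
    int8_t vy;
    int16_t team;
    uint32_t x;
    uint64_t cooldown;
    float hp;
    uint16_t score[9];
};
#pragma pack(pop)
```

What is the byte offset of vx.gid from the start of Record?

Info: start_time at 0 (size 4, align 4) → ends 4; cpu at 4 (size 2, align 2) → ends 6; gid at 6 (size 2, align 2) → ends 8; uid at 8 (size 4, align 4) → ends 12; prio at 12 (size 4, align 4) → ends 16; total 16 bytes, alignment 4
vx at 0 (size 16, align 2) → ends 16
within Info: gid at 6
0 + 6 = 6

6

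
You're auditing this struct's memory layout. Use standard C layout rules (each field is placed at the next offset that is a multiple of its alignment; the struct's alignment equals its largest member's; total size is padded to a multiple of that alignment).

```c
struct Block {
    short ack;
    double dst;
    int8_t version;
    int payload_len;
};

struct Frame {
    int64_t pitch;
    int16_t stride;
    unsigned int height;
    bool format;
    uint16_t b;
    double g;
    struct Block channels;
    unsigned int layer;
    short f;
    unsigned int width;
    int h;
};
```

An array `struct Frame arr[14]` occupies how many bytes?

1008

Block: ack at 0 (size 2, align 2) → ends 2; pad 6 to align 8 for dst; dst at 8 (size 8, align 8) → ends 16; version at 16 (size 1, align 1) → ends 17; pad 3 to align 4 for payload_len; payload_len at 20 (size 4, align 4) → ends 24; total 24 bytes, alignment 8
pitch at 0 (size 8, align 8) → ends 8
stride at 8 (size 2, align 2) → ends 10
pad 2 to align 4 for height
height at 12 (size 4, align 4) → ends 16
format at 16 (size 1, align 1) → ends 17
pad 1 to align 2 for b
b at 18 (size 2, align 2) → ends 20
pad 4 to align 8 for g
g at 24 (size 8, align 8) → ends 32
channels at 32 (size 24, align 8) → ends 56
layer at 56 (size 4, align 4) → ends 60
f at 60 (size 2, align 2) → ends 62
pad 2 to align 4 for width
width at 64 (size 4, align 4) → ends 68
h at 68 (size 4, align 4) → ends 72
total 72 bytes, alignment 8
array of 14: 14 × 72 = 1008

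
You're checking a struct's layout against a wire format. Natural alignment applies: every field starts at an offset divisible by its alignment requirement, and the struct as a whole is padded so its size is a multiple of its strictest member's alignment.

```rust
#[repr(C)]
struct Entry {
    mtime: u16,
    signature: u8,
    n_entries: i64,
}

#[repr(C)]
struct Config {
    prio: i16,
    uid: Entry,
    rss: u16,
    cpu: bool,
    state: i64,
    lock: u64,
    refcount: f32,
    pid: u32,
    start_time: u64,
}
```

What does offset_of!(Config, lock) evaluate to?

Entry: @0: mtime [2B, align 2] → 2; @2: signature [1B, align 1] → 3; +5 pad (align 8); @8: n_entries [8B, align 8] → 16; size 16, align 8
@0: prio [2B, align 2] → 2
+6 pad (align 8)
@8: uid [16B, align 8] → 24
@24: rss [2B, align 2] → 26
@26: cpu [1B, align 1] → 27
+5 pad (align 8)
@32: state [8B, align 8] → 40
@40: lock [8B, align 8] → 48

40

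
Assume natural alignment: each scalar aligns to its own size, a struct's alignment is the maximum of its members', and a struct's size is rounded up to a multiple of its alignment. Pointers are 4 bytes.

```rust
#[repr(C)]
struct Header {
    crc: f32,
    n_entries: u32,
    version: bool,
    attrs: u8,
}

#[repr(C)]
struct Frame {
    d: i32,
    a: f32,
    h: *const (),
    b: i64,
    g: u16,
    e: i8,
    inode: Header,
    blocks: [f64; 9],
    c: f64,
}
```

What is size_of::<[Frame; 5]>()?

600

Header: crc at 0 (size 4, align 4) → ends 4; n_entries at 4 (size 4, align 4) → ends 8; version at 8 (size 1, align 1) → ends 9; attrs at 9 (size 1, align 1) → ends 10; tail pad 2 to reach multiple of 4; total 12 bytes, alignment 4
d at 0 (size 4, align 4) → ends 4
a at 4 (size 4, align 4) → ends 8
h at 8 (size 4, align 4) → ends 12
pad 4 to align 8 for b
b at 16 (size 8, align 8) → ends 24
g at 24 (size 2, align 2) → ends 26
e at 26 (size 1, align 1) → ends 27
pad 1 to align 4 for inode
inode at 28 (size 12, align 4) → ends 40
blocks at 40 (size 72, align 8) → ends 112
c at 112 (size 8, align 8) → ends 120
total 120 bytes, alignment 8
array of 5: 5 × 120 = 600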